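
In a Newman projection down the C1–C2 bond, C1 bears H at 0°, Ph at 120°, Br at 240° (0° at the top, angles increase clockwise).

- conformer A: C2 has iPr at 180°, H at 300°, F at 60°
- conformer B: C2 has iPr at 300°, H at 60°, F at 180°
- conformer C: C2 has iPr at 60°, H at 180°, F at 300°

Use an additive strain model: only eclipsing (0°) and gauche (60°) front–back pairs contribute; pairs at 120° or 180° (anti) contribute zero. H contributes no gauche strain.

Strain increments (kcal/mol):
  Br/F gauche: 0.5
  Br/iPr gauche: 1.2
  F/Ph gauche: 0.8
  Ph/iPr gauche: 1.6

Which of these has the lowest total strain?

A (staggered): Ph–iPr gauche, Ph–F gauche, Br–iPr gauche; 1.6 + 0.8 + 1.2 = 3.6 kcal/mol.
B (staggered): Ph–F gauche, Br–iPr gauche, Br–F gauche; 0.8 + 1.2 + 0.5 = 2.5 kcal/mol.
C (staggered): Ph–iPr gauche, Br–F gauche; 1.6 + 0.5 = 2.1 kcal/mol.
C has the lowest total (2.1 kcal/mol).

C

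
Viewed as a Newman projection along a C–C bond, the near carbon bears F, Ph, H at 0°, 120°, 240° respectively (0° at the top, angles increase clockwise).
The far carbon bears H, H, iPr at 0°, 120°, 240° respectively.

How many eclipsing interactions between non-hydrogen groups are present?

Every eclipsing pair involves H, so the count is 0.

0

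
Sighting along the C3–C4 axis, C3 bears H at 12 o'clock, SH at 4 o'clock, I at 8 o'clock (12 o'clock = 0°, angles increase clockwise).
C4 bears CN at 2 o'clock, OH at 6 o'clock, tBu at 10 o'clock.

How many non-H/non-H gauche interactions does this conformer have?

Non-H gauche pairs: SH(120°)/CN(60°); SH(120°)/OH(180°); I(240°)/OH(180°); I(240°)/tBu(300°) — 4 interactions.

4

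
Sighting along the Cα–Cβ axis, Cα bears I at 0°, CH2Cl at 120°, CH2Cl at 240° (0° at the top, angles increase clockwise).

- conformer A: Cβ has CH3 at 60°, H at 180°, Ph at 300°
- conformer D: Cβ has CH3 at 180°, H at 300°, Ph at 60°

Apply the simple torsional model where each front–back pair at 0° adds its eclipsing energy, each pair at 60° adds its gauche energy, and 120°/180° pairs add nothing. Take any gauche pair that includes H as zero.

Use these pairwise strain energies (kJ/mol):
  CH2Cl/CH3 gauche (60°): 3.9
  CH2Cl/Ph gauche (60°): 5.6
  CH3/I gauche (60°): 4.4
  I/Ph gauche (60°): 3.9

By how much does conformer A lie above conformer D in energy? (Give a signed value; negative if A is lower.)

A (staggered): I(0°)/CH3(60°) gauche 4.4; I(0°)/Ph(300°) gauche 3.9; CH2Cl(120°)/CH3(60°) gauche 3.9; CH2Cl(240°)/Ph(300°) gauche 5.6 → 17.8 kJ/mol.
D (staggered): I(0°)/Ph(60°) gauche 3.9; CH2Cl(120°)/CH3(180°) gauche 3.9; CH2Cl(120°)/Ph(60°) gauche 5.6; CH2Cl(240°)/CH3(180°) gauche 3.9 → 17.3 kJ/mol.
E(A) − E(D) = 17.8 − 17.3 = +0.5 kJ/mol.

+0.5 kJ/mol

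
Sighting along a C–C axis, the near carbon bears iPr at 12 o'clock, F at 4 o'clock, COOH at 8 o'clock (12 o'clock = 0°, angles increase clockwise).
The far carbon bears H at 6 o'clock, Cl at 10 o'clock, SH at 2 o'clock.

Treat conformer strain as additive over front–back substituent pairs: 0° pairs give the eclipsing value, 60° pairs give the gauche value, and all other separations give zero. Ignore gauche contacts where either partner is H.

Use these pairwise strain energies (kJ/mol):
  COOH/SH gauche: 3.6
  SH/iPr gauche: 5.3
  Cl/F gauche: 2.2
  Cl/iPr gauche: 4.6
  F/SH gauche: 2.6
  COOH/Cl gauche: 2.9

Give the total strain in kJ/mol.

This conformer (staggered): iPr(0°)/Cl(300°) gauche 4.6; iPr(0°)/SH(60°) gauche 5.3; F(120°)/SH(60°) gauche 2.6; COOH(240°)/Cl(300°) gauche 2.9 → 15.4 kJ/mol.

15.4 kJ/mol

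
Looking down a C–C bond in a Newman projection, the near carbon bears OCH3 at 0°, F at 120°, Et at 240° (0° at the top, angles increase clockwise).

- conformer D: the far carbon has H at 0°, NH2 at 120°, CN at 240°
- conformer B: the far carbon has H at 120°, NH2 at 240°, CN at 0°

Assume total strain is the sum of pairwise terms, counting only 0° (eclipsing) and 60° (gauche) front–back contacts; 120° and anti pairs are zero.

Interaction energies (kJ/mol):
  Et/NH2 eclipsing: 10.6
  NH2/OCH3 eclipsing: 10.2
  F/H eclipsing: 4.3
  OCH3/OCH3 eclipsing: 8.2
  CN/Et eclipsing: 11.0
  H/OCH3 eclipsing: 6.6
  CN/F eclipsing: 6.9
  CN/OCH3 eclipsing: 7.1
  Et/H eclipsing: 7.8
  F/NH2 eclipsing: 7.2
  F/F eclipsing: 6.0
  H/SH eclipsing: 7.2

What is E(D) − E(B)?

D (eclipsed): OCH3–H eclipsed, F–NH2 eclipsed, Et–CN eclipsed; 6.6 + 7.2 + 11.0 = 24.8 kJ/mol.
B (eclipsed): OCH3–CN eclipsed, F–H eclipsed, Et–NH2 eclipsed; 7.1 + 4.3 + 10.6 = 22.0 kJ/mol.
E(D) − E(B) = 24.8 − 22.0 = +2.8 kJ/mol.

+2.8 kJ/mol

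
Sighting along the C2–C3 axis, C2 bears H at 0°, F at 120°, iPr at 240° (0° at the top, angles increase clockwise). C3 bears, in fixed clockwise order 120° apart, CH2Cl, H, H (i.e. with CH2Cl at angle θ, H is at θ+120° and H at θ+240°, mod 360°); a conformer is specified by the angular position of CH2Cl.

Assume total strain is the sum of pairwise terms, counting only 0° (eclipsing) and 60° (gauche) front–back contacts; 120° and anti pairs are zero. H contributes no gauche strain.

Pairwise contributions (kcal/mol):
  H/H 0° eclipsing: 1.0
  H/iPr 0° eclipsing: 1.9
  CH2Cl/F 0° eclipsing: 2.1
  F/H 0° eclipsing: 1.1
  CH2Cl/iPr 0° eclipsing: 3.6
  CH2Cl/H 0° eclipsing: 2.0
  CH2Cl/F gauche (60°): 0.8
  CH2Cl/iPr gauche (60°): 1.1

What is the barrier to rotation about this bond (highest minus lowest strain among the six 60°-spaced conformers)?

4.9 kcal/mol

CH2Cl at 0° (eclipsed): H–CH2Cl eclipsed, F–H eclipsed, iPr–H eclipsed; 2.0 + 1.1 + 1.9 = 5.0 kcal/mol.
CH2Cl at 60° (staggered): F–CH2Cl gauche; 0.8 = 0.8 kcal/mol.
CH2Cl at 120° (eclipsed): H–H eclipsed, F–CH2Cl eclipsed, iPr–H eclipsed; 1.0 + 2.1 + 1.9 = 5.0 kcal/mol.
CH2Cl at 180° (staggered): F–CH2Cl gauche, iPr–CH2Cl gauche; 0.8 + 1.1 = 1.9 kcal/mol.
CH2Cl at 240° (eclipsed): H–H eclipsed, F–H eclipsed, iPr–CH2Cl eclipsed; 1.0 + 1.1 + 3.6 = 5.7 kcal/mol.
CH2Cl at 300° (staggered): iPr–CH2Cl gauche; 1.1 = 1.1 kcal/mol.
Max at 240° (5.7 kcal/mol), min at 60° (0.8 kcal/mol); barrier = 4.9 kcal/mol.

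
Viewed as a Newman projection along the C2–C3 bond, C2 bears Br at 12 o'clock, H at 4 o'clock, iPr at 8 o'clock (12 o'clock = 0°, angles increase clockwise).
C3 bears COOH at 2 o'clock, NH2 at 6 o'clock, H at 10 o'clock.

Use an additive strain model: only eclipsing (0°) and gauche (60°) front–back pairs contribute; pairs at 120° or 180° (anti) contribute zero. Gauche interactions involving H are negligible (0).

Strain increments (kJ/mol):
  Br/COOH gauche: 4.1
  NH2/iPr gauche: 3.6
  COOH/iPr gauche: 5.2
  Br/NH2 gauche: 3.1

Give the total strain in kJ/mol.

7.7 kJ/mol

This conformer (staggered): Br–COOH gauche, iPr–NH2 gauche; 4.1 + 3.6 = 7.7 kJ/mol.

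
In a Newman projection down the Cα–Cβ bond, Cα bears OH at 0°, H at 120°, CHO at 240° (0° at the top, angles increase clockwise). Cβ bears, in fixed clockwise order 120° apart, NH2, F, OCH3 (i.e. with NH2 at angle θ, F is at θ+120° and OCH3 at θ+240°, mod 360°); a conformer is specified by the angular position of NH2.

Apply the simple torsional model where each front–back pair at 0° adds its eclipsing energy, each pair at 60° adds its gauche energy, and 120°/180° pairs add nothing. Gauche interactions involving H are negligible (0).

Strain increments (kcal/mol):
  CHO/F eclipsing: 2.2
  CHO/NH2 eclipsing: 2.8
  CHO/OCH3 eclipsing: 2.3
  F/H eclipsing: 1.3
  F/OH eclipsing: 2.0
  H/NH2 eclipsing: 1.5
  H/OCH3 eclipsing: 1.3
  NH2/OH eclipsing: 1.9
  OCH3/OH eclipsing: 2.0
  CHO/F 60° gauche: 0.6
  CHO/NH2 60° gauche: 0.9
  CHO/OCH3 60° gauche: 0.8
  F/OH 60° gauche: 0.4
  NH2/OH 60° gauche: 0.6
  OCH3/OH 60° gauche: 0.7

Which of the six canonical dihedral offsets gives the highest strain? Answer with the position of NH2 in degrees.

240°

NH2 at 0° is eclipsed. OH at 0° is eclipsed with NH2 at 0° (1.9); H at 120° is eclipsed with F at 120° (1.3); CHO at 240° is eclipsed with OCH3 at 240° (2.3). Total 5.5 kcal/mol.
NH2 at 60° is staggered. OH at 0° is gauche with NH2 at 60° (0.6); OH at 0° is gauche with OCH3 at 300° (0.7); CHO at 240° is gauche with F at 180° (0.6); CHO at 240° is gauche with OCH3 at 300° (0.8). Total 2.7 kcal/mol.
NH2 at 120° is eclipsed. OH at 0° is eclipsed with OCH3 at 0° (2.0); H at 120° is eclipsed with NH2 at 120° (1.5); CHO at 240° is eclipsed with F at 240° (2.2). Total 5.7 kcal/mol.
NH2 at 180° is staggered. OH at 0° is gauche with F at 300° (0.4); OH at 0° is gauche with OCH3 at 60° (0.7); CHO at 240° is gauche with NH2 at 180° (0.9); CHO at 240° is gauche with F at 300° (0.6). Total 2.6 kcal/mol.
NH2 at 240° is eclipsed. OH at 0° is eclipsed with F at 0° (2.0); H at 120° is eclipsed with OCH3 at 120° (1.3); CHO at 240° is eclipsed with NH2 at 240° (2.8). Total 6.1 kcal/mol.
NH2 at 300° is staggered. OH at 0° is gauche with NH2 at 300° (0.6); OH at 0° is gauche with F at 60° (0.4); CHO at 240° is gauche with NH2 at 300° (0.9); CHO at 240° is gauche with OCH3 at 180° (0.8). Total 2.7 kcal/mol.
The maximum (6.1 kcal/mol) occurs with NH2 at 240°.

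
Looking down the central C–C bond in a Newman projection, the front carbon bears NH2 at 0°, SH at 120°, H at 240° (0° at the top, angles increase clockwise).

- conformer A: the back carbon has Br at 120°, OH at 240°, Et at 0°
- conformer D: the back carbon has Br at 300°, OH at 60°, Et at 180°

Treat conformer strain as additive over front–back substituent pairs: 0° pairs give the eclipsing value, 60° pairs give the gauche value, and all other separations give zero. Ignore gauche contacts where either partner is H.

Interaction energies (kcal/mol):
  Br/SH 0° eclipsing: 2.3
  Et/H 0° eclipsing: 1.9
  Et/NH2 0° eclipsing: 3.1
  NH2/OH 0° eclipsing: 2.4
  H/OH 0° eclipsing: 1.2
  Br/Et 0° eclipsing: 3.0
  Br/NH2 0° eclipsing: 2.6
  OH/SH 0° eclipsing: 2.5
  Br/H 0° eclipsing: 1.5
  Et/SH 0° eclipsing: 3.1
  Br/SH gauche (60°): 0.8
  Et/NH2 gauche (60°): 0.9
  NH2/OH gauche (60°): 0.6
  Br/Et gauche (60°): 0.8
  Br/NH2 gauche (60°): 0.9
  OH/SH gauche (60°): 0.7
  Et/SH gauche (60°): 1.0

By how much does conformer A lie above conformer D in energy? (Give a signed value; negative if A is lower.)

+3.4 kcal/mol

A is eclipsed. NH2 at 0° is eclipsed with Et at 0° (3.1); SH at 120° is eclipsed with Br at 120° (2.3); H at 240° is eclipsed with OH at 240° (1.2). Total 6.6 kcal/mol.
D is staggered. NH2 at 0° is gauche with Br at 300° (0.9); NH2 at 0° is gauche with OH at 60° (0.6); SH at 120° is gauche with OH at 60° (0.7); SH at 120° is gauche with Et at 180° (1.0). Total 3.2 kcal/mol.
E(A) − E(D) = 6.6 − 3.2 = +3.4 kcal/mol.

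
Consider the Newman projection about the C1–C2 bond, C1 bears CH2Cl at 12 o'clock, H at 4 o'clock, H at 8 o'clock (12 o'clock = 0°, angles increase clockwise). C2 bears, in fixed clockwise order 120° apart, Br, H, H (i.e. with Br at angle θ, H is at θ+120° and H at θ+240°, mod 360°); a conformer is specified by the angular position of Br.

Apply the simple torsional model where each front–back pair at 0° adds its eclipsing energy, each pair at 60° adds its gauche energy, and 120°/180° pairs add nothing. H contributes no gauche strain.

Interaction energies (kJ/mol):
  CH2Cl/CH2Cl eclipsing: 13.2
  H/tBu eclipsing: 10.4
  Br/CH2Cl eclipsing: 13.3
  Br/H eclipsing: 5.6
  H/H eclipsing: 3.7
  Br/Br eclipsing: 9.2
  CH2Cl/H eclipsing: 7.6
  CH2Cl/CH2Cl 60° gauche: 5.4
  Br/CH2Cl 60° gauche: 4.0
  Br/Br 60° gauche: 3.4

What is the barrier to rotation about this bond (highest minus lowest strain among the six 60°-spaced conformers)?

Br at 0° is eclipsed. CH2Cl at 0° is eclipsed with Br at 0° (13.3); H at 120° is eclipsed with H at 120° (3.7); H at 240° is eclipsed with H at 240° (3.7). Total 20.7 kJ/mol.
Br at 60° is staggered. CH2Cl at 0° is gauche with Br at 60° (4.0). Total 4.0 kJ/mol.
Br at 120° is eclipsed. CH2Cl at 0° is eclipsed with H at 0° (7.6); H at 120° is eclipsed with Br at 120° (5.6); H at 240° is eclipsed with H at 240° (3.7). Total 16.9 kJ/mol.
Br at 180° (staggered): no non-H gauche contacts → 0.0 kJ/mol.
Br at 240° is eclipsed. CH2Cl at 0° is eclipsed with H at 0° (7.6); H at 120° is eclipsed with H at 120° (3.7); H at 240° is eclipsed with Br at 240° (5.6). Total 16.9 kJ/mol.
Br at 300° is staggered. CH2Cl at 0° is gauche with Br at 300° (4.0). Total 4.0 kJ/mol.
Max at 0° (20.7 kJ/mol), min at 180° (0.0 kJ/mol); barrier = 20.7 kJ/mol.

20.7 kJ/mol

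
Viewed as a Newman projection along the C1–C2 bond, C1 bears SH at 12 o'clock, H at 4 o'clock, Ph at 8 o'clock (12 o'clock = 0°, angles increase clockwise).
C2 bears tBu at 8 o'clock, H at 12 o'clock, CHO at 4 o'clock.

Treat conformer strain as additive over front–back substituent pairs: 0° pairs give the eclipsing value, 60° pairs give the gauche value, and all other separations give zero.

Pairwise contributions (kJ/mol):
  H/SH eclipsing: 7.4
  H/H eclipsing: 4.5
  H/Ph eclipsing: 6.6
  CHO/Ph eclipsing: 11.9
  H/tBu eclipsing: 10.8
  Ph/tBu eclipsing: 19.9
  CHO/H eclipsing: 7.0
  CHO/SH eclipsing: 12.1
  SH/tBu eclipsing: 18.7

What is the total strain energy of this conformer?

This conformer (eclipsed): SH–H eclipsed, H–CHO eclipsed, Ph–tBu eclipsed; 7.4 + 7.0 + 19.9 = 34.3 kJ/mol.

34.3 kJ/mol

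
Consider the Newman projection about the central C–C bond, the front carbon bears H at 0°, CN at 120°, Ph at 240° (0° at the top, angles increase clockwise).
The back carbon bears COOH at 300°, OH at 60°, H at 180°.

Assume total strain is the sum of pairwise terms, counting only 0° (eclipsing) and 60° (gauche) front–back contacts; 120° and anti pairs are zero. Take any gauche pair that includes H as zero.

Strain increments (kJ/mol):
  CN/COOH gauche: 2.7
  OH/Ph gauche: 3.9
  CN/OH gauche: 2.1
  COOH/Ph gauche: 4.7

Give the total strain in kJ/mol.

This conformer (staggered): CN(120°)/OH(60°) gauche 2.1; Ph(240°)/COOH(300°) gauche 4.7 → 6.8 kJ/mol.

6.8 kJ/mol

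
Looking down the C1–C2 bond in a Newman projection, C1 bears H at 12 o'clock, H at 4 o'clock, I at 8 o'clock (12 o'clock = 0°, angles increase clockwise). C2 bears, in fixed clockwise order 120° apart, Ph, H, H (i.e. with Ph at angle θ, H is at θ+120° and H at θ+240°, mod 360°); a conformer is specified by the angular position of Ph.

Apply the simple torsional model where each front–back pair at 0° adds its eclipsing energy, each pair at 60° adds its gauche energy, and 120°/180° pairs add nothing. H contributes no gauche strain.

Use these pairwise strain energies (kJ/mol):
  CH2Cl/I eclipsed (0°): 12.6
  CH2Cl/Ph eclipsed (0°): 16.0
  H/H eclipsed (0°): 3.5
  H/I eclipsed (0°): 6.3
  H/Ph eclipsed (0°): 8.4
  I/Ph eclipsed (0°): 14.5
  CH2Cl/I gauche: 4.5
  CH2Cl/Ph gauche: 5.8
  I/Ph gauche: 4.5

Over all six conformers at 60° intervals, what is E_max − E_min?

Ph at 0° (eclipsed): H(0°)/Ph(0°) eclipsed 8.4; H(120°)/H(120°) eclipsed 3.5; I(240°)/H(240°) eclipsed 6.3 → 18.2 kJ/mol.
Ph at 60° (staggered): no non-H gauche contacts → 0.0 kJ/mol.
Ph at 120° (eclipsed): H(0°)/H(0°) eclipsed 3.5; H(120°)/Ph(120°) eclipsed 8.4; I(240°)/H(240°) eclipsed 6.3 → 18.2 kJ/mol.
Ph at 180° (staggered): I(240°)/Ph(180°) gauche 4.5 → 4.5 kJ/mol.
Ph at 240° (eclipsed): H(0°)/H(0°) eclipsed 3.5; H(120°)/H(120°) eclipsed 3.5; I(240°)/Ph(240°) eclipsed 14.5 → 21.5 kJ/mol.
Ph at 300° (staggered): I(240°)/Ph(300°) gauche 4.5 → 4.5 kJ/mol.
Max at 240° (21.5 kJ/mol), min at 60° (0.0 kJ/mol); barrier = 21.5 kJ/mol.

21.5 kJ/mol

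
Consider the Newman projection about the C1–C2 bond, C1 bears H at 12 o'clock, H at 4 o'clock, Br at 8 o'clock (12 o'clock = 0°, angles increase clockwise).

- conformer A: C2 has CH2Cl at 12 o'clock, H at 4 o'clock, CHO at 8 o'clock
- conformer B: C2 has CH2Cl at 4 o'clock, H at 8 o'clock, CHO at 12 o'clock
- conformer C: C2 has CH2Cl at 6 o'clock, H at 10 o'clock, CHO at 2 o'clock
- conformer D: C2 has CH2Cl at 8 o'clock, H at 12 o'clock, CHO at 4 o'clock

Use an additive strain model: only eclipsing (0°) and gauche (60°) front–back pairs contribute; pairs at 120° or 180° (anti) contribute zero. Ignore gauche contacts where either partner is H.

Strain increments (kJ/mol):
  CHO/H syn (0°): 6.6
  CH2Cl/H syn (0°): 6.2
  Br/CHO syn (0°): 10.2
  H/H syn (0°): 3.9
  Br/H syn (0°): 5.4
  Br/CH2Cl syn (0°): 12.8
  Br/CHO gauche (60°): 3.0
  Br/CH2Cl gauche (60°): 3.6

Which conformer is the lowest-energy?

C

A (eclipsed): H–CH2Cl eclipsed, H–H eclipsed, Br–CHO eclipsed; 6.2 + 3.9 + 10.2 = 20.3 kJ/mol.
B (eclipsed): H–CHO eclipsed, H–CH2Cl eclipsed, Br–H eclipsed; 6.6 + 6.2 + 5.4 = 18.2 kJ/mol.
C (staggered): Br–CH2Cl gauche; 3.6 = 3.6 kJ/mol.
D (eclipsed): H–H eclipsed, H–CHO eclipsed, Br–CH2Cl eclipsed; 3.9 + 6.6 + 12.8 = 23.3 kJ/mol.
C has the lowest total (3.6 kJ/mol).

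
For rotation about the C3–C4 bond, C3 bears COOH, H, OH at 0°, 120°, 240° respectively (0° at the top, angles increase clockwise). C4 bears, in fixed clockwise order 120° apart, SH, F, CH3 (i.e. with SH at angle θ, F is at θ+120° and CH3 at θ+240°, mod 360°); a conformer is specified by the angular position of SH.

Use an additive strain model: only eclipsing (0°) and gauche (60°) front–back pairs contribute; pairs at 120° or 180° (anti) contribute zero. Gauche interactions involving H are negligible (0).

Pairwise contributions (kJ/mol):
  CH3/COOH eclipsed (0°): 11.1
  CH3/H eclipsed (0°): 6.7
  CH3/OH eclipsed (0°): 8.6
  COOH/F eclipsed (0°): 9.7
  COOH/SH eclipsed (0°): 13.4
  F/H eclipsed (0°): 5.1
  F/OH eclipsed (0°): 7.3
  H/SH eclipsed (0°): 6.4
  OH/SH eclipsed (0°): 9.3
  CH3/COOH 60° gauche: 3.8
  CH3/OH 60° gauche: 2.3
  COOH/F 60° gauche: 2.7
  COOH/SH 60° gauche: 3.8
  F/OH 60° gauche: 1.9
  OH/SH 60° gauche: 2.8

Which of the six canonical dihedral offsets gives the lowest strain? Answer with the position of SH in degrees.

180°

SH at 0° (eclipsed): COOH–SH eclipsed, H–F eclipsed, OH–CH3 eclipsed; 13.4 + 5.1 + 8.6 = 27.1 kJ/mol.
SH at 60° (staggered): COOH–SH gauche, COOH–CH3 gauche, OH–F gauche, OH–CH3 gauche; 3.8 + 3.8 + 1.9 + 2.3 = 11.8 kJ/mol.
SH at 120° (eclipsed): COOH–CH3 eclipsed, H–SH eclipsed, OH–F eclipsed; 11.1 + 6.4 + 7.3 = 24.8 kJ/mol.
SH at 180° (staggered): COOH–F gauche, COOH–CH3 gauche, OH–SH gauche, OH–F gauche; 2.7 + 3.8 + 2.8 + 1.9 = 11.2 kJ/mol.
SH at 240° (eclipsed): COOH–F eclipsed, H–CH3 eclipsed, OH–SH eclipsed; 9.7 + 6.7 + 9.3 = 25.7 kJ/mol.
SH at 300° (staggered): COOH–SH gauche, COOH–F gauche, OH–SH gauche, OH–CH3 gauche; 3.8 + 2.7 + 2.8 + 2.3 = 11.6 kJ/mol.
The minimum (11.2 kJ/mol) occurs with SH at 180°.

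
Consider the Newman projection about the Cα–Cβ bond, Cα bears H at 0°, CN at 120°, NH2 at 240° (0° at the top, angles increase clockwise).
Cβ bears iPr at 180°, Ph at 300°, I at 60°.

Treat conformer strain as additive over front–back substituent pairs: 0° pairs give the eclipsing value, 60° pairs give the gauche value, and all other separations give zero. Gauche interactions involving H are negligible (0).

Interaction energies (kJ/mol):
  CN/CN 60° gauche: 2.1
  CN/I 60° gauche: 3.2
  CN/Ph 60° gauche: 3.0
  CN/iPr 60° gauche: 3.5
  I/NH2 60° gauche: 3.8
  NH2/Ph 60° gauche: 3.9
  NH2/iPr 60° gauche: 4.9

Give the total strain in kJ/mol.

15.5 kJ/mol

This conformer (staggered): CN–iPr gauche, CN–I gauche, NH2–iPr gauche, NH2–Ph gauche; 3.5 + 3.2 + 4.9 + 3.9 = 15.5 kJ/mol.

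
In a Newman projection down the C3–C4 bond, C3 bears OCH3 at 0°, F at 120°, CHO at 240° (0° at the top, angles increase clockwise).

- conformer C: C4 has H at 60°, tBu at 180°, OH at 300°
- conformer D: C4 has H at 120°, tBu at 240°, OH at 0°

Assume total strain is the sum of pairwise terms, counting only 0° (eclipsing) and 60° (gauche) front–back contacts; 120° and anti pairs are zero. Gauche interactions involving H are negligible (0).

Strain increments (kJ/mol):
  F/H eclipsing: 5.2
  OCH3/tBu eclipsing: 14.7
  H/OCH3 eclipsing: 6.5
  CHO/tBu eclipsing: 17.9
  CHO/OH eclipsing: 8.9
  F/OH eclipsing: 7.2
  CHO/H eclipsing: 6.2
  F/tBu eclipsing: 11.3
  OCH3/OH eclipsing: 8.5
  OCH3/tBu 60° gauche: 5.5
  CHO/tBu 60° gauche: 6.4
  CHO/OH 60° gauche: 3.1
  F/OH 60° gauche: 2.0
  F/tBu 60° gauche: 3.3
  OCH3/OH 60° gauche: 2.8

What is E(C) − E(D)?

C is staggered. OCH3 at 0° is gauche with OH at 300° (2.8); F at 120° is gauche with tBu at 180° (3.3); CHO at 240° is gauche with tBu at 180° (6.4); CHO at 240° is gauche with OH at 300° (3.1). Total 15.6 kJ/mol.
D is eclipsed. OCH3 at 0° is eclipsed with OH at 0° (8.5); F at 120° is eclipsed with H at 120° (5.2); CHO at 240° is eclipsed with tBu at 240° (17.9). Total 31.6 kJ/mol.
E(C) − E(D) = 15.6 − 31.6 = -16.0 kJ/mol.

-16.0 kJ/mol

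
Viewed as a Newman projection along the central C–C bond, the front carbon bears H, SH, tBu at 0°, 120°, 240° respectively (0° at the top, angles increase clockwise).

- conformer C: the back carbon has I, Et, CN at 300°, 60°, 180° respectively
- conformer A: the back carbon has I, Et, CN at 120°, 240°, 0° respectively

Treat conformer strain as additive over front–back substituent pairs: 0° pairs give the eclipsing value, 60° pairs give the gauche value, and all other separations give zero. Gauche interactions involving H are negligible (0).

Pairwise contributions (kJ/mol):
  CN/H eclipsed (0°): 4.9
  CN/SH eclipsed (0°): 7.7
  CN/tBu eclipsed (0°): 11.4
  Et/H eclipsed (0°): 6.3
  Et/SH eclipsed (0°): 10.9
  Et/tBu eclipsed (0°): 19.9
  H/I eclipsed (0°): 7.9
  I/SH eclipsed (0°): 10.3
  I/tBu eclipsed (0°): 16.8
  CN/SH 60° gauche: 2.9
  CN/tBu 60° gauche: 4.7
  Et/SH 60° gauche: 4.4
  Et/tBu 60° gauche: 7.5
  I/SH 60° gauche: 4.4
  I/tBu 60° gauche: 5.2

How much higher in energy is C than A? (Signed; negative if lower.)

C is staggered. SH at 120° is gauche with Et at 60° (4.4); SH at 120° is gauche with CN at 180° (2.9); tBu at 240° is gauche with I at 300° (5.2); tBu at 240° is gauche with CN at 180° (4.7). Total 17.2 kJ/mol.
A is eclipsed. H at 0° is eclipsed with CN at 0° (4.9); SH at 120° is eclipsed with I at 120° (10.3); tBu at 240° is eclipsed with Et at 240° (19.9). Total 35.1 kJ/mol.
E(C) − E(A) = 17.2 − 35.1 = -17.9 kJ/mol.

-17.9 kJ/mol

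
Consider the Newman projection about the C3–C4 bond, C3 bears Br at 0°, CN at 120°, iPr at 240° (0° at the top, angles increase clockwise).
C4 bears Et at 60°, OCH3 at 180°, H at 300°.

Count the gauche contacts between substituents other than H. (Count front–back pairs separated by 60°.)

Non-H gauche pairs: Br(0°)/Et(60°); CN(120°)/Et(60°); CN(120°)/OCH3(180°); iPr(240°)/OCH3(180°) — 4 interactions.

4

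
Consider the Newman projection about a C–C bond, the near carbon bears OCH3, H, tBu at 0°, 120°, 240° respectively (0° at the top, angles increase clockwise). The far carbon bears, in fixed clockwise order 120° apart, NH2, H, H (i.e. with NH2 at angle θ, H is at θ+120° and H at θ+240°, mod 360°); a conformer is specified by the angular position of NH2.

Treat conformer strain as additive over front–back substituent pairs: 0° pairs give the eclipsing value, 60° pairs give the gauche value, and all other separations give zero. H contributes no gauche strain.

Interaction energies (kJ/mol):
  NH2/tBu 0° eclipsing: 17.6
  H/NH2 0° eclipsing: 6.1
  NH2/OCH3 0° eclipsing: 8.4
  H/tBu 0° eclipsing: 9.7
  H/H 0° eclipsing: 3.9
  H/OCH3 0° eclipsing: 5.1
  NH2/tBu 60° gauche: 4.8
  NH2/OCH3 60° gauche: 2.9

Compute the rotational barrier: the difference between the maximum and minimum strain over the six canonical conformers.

23.7 kJ/mol

NH2 at 0° (eclipsed): OCH3–NH2 eclipsed, H–H eclipsed, tBu–H eclipsed; 8.4 + 3.9 + 9.7 = 22.0 kJ/mol.
NH2 at 60° (staggered): OCH3–NH2 gauche; 2.9 = 2.9 kJ/mol.
NH2 at 120° (eclipsed): OCH3–H eclipsed, H–NH2 eclipsed, tBu–H eclipsed; 5.1 + 6.1 + 9.7 = 20.9 kJ/mol.
NH2 at 180° (staggered): tBu–NH2 gauche; 4.8 = 4.8 kJ/mol.
NH2 at 240° (eclipsed): OCH3–H eclipsed, H–H eclipsed, tBu–NH2 eclipsed; 5.1 + 3.9 + 17.6 = 26.6 kJ/mol.
NH2 at 300° (staggered): OCH3–NH2 gauche, tBu–NH2 gauche; 2.9 + 4.8 = 7.7 kJ/mol.
Max at 240° (26.6 kJ/mol), min at 60° (2.9 kJ/mol); barrier = 23.7 kJ/mol.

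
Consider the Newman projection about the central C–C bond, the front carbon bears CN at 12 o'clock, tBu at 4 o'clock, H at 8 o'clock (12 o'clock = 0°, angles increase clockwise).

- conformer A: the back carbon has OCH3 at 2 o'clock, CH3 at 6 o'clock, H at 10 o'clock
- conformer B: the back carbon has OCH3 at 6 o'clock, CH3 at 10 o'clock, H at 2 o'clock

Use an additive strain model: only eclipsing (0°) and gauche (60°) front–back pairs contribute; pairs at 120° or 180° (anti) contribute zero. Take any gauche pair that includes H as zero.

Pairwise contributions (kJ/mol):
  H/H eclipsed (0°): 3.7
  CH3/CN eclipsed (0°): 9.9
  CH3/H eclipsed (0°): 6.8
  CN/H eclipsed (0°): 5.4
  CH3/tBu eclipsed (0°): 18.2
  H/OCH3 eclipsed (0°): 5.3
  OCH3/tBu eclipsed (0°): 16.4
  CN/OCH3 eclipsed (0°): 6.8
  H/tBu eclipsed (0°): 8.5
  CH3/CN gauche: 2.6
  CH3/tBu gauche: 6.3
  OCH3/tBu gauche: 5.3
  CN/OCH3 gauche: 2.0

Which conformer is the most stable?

B

A is staggered. CN at 0° is gauche with OCH3 at 60° (2.0); tBu at 120° is gauche with OCH3 at 60° (5.3); tBu at 120° is gauche with CH3 at 180° (6.3). Total 13.6 kJ/mol.
B is staggered. CN at 0° is gauche with CH3 at 300° (2.6); tBu at 120° is gauche with OCH3 at 180° (5.3). Total 7.9 kJ/mol.
B has the lowest total (7.9 kJ/mol).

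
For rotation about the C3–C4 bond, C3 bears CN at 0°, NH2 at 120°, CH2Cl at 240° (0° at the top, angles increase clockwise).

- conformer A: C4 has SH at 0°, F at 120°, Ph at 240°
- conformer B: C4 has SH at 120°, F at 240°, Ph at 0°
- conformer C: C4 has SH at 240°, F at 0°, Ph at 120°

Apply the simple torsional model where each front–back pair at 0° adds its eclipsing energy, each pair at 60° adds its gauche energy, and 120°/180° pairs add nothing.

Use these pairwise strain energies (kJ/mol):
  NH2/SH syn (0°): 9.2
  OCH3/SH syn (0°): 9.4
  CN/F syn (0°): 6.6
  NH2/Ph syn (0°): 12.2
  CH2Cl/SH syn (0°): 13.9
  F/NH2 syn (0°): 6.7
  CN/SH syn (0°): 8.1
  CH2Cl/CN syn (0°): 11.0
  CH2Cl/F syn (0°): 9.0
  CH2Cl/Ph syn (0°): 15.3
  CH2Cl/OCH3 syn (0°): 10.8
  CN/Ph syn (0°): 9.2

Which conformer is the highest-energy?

C

A is eclipsed. CN at 0° is eclipsed with SH at 0° (8.1); NH2 at 120° is eclipsed with F at 120° (6.7); CH2Cl at 240° is eclipsed with Ph at 240° (15.3). Total 30.1 kJ/mol.
B is eclipsed. CN at 0° is eclipsed with Ph at 0° (9.2); NH2 at 120° is eclipsed with SH at 120° (9.2); CH2Cl at 240° is eclipsed with F at 240° (9.0). Total 27.4 kJ/mol.
C is eclipsed. CN at 0° is eclipsed with F at 0° (6.6); NH2 at 120° is eclipsed with Ph at 120° (12.2); CH2Cl at 240° is eclipsed with SH at 240° (13.9). Total 32.7 kJ/mol.
C has the highest total (32.7 kJ/mol).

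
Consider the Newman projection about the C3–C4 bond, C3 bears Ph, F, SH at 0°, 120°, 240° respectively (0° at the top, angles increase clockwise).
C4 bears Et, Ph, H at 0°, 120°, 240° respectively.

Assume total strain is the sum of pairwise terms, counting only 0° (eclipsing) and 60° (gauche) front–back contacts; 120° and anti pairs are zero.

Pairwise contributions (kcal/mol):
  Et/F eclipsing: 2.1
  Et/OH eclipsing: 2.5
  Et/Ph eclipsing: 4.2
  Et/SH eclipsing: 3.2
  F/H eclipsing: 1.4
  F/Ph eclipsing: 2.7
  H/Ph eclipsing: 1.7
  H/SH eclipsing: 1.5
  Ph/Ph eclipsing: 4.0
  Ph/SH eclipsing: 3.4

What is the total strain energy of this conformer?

This conformer (eclipsed): Ph–Et eclipsed, F–Ph eclipsed, SH–H eclipsed; 4.2 + 2.7 + 1.5 = 8.4 kcal/mol.

8.4 kcal/mol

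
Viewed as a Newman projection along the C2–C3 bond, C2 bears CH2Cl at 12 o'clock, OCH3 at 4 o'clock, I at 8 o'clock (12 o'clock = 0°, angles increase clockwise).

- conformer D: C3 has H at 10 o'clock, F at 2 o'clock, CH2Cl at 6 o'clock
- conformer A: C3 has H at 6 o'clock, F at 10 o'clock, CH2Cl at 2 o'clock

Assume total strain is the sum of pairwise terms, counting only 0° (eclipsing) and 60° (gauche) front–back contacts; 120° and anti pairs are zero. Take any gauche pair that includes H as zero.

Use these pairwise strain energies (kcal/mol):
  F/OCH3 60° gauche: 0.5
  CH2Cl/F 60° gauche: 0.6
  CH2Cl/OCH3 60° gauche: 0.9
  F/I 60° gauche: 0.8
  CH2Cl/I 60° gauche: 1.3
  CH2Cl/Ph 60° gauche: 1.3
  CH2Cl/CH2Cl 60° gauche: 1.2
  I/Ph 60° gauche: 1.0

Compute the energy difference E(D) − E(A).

D (staggered): CH2Cl(0°)/F(60°) gauche 0.6; OCH3(120°)/F(60°) gauche 0.5; OCH3(120°)/CH2Cl(180°) gauche 0.9; I(240°)/CH2Cl(180°) gauche 1.3 → 3.3 kcal/mol.
A (staggered): CH2Cl(0°)/F(300°) gauche 0.6; CH2Cl(0°)/CH2Cl(60°) gauche 1.2; OCH3(120°)/CH2Cl(60°) gauche 0.9; I(240°)/F(300°) gauche 0.8 → 3.5 kcal/mol.
E(D) − E(A) = 3.3 − 3.5 = -0.2 kcal/mol.

-0.2 kcal/mol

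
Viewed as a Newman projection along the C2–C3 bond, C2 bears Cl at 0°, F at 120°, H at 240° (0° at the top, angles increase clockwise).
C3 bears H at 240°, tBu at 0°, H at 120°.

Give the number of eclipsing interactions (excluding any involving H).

1

Non-H eclipsing pairs: Cl(0°)/tBu(0°) — 1 interaction.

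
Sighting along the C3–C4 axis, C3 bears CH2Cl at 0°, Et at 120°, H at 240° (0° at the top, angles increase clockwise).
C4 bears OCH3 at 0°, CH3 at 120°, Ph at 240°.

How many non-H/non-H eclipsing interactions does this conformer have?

Non-H eclipsing pairs: CH2Cl(0°)/OCH3(0°); Et(120°)/CH3(120°) — 2 interactions.

2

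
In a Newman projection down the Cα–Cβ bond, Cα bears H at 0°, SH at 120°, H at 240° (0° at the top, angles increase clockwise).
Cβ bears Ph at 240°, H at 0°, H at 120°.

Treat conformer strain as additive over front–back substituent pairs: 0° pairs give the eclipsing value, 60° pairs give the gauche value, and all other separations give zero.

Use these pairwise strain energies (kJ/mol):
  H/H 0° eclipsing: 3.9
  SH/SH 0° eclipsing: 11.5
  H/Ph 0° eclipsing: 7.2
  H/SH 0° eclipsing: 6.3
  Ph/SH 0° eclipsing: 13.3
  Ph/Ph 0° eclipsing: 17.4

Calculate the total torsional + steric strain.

17.4 kJ/mol

This conformer (eclipsed): H–H eclipsed, SH–H eclipsed, H–Ph eclipsed; 3.9 + 6.3 + 7.2 = 17.4 kJ/mol.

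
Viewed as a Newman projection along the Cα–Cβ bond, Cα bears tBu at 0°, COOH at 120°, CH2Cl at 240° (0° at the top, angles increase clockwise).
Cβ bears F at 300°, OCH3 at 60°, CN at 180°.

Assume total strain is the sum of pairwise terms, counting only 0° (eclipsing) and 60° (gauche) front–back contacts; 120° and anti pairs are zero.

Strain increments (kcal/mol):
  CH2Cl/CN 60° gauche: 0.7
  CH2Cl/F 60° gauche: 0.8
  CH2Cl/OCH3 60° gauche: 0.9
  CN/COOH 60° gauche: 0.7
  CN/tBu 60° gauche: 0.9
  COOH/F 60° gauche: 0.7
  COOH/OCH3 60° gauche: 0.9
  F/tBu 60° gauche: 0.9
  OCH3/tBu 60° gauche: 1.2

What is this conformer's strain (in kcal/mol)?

This conformer (staggered): tBu–F gauche, tBu–OCH3 gauche, COOH–OCH3 gauche, COOH–CN gauche, CH2Cl–F gauche, CH2Cl–CN gauche; 0.9 + 1.2 + 0.9 + 0.7 + 0.8 + 0.7 = 5.2 kcal/mol.

5.2 kcal/mol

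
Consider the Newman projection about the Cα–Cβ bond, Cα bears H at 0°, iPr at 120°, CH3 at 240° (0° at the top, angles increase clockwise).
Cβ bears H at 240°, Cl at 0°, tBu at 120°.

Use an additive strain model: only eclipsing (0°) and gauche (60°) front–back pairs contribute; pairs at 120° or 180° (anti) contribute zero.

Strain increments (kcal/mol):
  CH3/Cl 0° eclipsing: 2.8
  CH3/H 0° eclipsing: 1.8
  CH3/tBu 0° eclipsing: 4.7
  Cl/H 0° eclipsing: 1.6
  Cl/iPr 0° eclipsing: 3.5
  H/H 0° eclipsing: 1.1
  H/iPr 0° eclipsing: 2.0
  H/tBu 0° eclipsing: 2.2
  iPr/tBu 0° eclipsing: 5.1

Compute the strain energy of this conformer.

This conformer (eclipsed): H(0°)/Cl(0°) eclipsed 1.6; iPr(120°)/tBu(120°) eclipsed 5.1; CH3(240°)/H(240°) eclipsed 1.8 → 8.5 kcal/mol.

8.5 kcal/mol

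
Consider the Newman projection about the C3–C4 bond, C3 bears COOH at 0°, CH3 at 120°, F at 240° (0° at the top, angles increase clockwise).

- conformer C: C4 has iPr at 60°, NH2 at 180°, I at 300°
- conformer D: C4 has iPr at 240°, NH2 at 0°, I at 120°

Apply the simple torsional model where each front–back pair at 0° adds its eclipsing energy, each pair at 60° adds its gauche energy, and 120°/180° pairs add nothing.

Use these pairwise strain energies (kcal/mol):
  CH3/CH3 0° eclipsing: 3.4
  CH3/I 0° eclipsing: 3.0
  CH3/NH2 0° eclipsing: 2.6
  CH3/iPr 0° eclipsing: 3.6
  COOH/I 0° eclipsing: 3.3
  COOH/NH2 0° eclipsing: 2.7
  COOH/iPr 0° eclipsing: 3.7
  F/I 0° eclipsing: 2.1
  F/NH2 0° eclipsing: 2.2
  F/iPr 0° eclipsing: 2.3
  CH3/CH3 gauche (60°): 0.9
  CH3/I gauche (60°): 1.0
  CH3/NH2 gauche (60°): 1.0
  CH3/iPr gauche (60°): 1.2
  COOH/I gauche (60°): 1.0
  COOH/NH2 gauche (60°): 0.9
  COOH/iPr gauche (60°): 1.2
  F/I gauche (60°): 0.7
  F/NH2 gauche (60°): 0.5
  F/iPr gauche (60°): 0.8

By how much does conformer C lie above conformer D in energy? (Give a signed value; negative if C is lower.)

-2.4 kcal/mol

C (staggered): COOH(0°)/iPr(60°) gauche 1.2; COOH(0°)/I(300°) gauche 1.0; CH3(120°)/iPr(60°) gauche 1.2; CH3(120°)/NH2(180°) gauche 1.0; F(240°)/NH2(180°) gauche 0.5; F(240°)/I(300°) gauche 0.7 → 5.6 kcal/mol.
D (eclipsed): COOH(0°)/NH2(0°) eclipsed 2.7; CH3(120°)/I(120°) eclipsed 3.0; F(240°)/iPr(240°) eclipsed 2.3 → 8.0 kcal/mol.
E(C) − E(D) = 5.6 − 8.0 = -2.4 kcal/mol.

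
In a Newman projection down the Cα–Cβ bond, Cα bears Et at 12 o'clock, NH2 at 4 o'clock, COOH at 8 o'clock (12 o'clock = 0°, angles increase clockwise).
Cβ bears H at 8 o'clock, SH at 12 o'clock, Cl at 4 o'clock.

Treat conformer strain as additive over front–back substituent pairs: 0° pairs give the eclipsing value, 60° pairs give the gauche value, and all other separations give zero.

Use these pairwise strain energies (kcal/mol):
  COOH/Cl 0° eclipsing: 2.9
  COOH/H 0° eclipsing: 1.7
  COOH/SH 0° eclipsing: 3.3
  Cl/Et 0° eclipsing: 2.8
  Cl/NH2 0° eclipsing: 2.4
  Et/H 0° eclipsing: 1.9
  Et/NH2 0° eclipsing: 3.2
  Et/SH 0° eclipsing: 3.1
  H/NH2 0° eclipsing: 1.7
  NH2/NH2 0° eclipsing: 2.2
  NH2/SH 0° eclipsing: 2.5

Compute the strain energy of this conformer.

7.2 kcal/mol

This conformer is eclipsed. Et at 0° is eclipsed with SH at 0° (3.1); NH2 at 120° is eclipsed with Cl at 120° (2.4); COOH at 240° is eclipsed with H at 240° (1.7). Total 7.2 kcal/mol.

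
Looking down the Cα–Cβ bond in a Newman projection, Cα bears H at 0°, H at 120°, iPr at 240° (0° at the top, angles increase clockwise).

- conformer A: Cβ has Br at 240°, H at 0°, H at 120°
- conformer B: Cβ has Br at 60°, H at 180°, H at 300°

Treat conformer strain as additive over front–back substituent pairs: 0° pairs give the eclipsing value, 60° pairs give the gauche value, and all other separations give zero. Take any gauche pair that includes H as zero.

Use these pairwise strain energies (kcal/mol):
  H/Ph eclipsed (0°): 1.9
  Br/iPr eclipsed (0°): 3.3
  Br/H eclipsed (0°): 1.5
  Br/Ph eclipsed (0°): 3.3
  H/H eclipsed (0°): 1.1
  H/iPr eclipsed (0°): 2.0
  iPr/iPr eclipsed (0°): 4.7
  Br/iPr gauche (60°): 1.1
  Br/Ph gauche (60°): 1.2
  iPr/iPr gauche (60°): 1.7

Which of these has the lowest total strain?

A is eclipsed. H at 0° is eclipsed with H at 0° (1.1); H at 120° is eclipsed with H at 120° (1.1); iPr at 240° is eclipsed with Br at 240° (3.3). Total 5.5 kcal/mol.
B (staggered): no non-H gauche contacts → 0.0 kcal/mol.
B has the lowest total (0.0 kcal/mol).

B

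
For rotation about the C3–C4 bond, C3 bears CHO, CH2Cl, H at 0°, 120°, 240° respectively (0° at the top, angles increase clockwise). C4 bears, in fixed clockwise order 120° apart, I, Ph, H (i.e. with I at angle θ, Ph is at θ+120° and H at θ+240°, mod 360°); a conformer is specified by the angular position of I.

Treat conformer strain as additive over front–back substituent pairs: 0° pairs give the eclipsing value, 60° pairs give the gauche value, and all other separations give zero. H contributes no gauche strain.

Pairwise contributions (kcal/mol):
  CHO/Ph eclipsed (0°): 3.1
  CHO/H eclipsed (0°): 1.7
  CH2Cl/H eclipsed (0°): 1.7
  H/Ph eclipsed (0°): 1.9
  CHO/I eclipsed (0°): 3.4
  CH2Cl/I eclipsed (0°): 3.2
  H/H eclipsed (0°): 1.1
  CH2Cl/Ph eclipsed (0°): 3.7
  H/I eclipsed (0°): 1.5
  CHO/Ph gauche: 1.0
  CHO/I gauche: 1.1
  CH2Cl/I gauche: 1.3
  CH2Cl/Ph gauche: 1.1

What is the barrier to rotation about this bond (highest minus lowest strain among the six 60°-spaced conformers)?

5.9 kcal/mol

I at 0° is eclipsed. CHO at 0° is eclipsed with I at 0° (3.4); CH2Cl at 120° is eclipsed with Ph at 120° (3.7); H at 240° is eclipsed with H at 240° (1.1). Total 8.2 kcal/mol.
I at 60° is staggered. CHO at 0° is gauche with I at 60° (1.1); CH2Cl at 120° is gauche with I at 60° (1.3); CH2Cl at 120° is gauche with Ph at 180° (1.1). Total 3.5 kcal/mol.
I at 120° is eclipsed. CHO at 0° is eclipsed with H at 0° (1.7); CH2Cl at 120° is eclipsed with I at 120° (3.2); H at 240° is eclipsed with Ph at 240° (1.9). Total 6.8 kcal/mol.
I at 180° is staggered. CHO at 0° is gauche with Ph at 300° (1.0); CH2Cl at 120° is gauche with I at 180° (1.3). Total 2.3 kcal/mol.
I at 240° is eclipsed. CHO at 0° is eclipsed with Ph at 0° (3.1); CH2Cl at 120° is eclipsed with H at 120° (1.7); H at 240° is eclipsed with I at 240° (1.5). Total 6.3 kcal/mol.
I at 300° is staggered. CHO at 0° is gauche with I at 300° (1.1); CHO at 0° is gauche with Ph at 60° (1.0); CH2Cl at 120° is gauche with Ph at 60° (1.1). Total 3.2 kcal/mol.
Max at 0° (8.2 kcal/mol), min at 180° (2.3 kcal/mol); barrier = 5.9 kcal/mol.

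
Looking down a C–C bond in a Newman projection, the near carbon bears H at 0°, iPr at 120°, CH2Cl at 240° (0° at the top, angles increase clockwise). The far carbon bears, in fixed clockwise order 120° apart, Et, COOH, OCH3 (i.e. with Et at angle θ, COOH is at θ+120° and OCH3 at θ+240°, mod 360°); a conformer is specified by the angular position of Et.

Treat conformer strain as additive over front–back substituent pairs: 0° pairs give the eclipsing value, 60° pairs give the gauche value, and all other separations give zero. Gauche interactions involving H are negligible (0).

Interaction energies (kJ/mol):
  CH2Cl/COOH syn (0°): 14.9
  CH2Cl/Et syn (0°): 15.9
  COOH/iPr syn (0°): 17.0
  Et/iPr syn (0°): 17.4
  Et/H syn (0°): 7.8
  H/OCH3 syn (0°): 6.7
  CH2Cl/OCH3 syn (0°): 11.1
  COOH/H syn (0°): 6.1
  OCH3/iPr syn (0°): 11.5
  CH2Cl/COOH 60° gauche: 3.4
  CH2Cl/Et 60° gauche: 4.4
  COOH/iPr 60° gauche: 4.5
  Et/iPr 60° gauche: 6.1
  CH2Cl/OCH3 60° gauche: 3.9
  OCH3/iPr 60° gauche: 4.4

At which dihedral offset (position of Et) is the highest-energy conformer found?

120°

Et at 0° (eclipsed): H(0°)/Et(0°) eclipsed 7.8; iPr(120°)/COOH(120°) eclipsed 17.0; CH2Cl(240°)/OCH3(240°) eclipsed 11.1 → 35.9 kJ/mol.
Et at 60° (staggered): iPr(120°)/Et(60°) gauche 6.1; iPr(120°)/COOH(180°) gauche 4.5; CH2Cl(240°)/COOH(180°) gauche 3.4; CH2Cl(240°)/OCH3(300°) gauche 3.9 → 17.9 kJ/mol.
Et at 120° (eclipsed): H(0°)/OCH3(0°) eclipsed 6.7; iPr(120°)/Et(120°) eclipsed 17.4; CH2Cl(240°)/COOH(240°) eclipsed 14.9 → 39.0 kJ/mol.
Et at 180° (staggered): iPr(120°)/Et(180°) gauche 6.1; iPr(120°)/OCH3(60°) gauche 4.4; CH2Cl(240°)/Et(180°) gauche 4.4; CH2Cl(240°)/COOH(300°) gauche 3.4 → 18.3 kJ/mol.
Et at 240° (eclipsed): H(0°)/COOH(0°) eclipsed 6.1; iPr(120°)/OCH3(120°) eclipsed 11.5; CH2Cl(240°)/Et(240°) eclipsed 15.9 → 33.5 kJ/mol.
Et at 300° (staggered): iPr(120°)/COOH(60°) gauche 4.5; iPr(120°)/OCH3(180°) gauche 4.4; CH2Cl(240°)/Et(300°) gauche 4.4; CH2Cl(240°)/OCH3(180°) gauche 3.9 → 17.2 kJ/mol.
The maximum (39.0 kJ/mol) occurs with Et at 120°.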